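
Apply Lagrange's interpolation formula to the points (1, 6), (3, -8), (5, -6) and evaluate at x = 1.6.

Lagrange interpolation formula:
P(x) = Σ yᵢ × Lᵢ(x)
where Lᵢ(x) = Π_{j≠i} (x - xⱼ)/(xᵢ - xⱼ)

L_0(1.6) = (1.6 - 3)/(1 - 3) × (1.6 - 5)/(1 - 5) = 0.595000
L_1(1.6) = (1.6 - 1)/(3 - 1) × (1.6 - 5)/(3 - 5) = 0.510000
L_2(1.6) = (1.6 - 1)/(5 - 1) × (1.6 - 3)/(5 - 3) = -0.105000

P(1.6) = 6×L_0(1.6) + (-8)×L_1(1.6) + (-6)×L_2(1.6)
P(1.6) = 0.120000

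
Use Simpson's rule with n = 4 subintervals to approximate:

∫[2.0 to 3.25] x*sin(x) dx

f(x) = x*sin(x)
a = 2.0, b = 3.25, n = 4
h = (b - a)/n = 0.312500

Simpson's rule: (h/3)[f(x₀) + 4f(x₁) + 2f(x₂) + ... + f(xₙ)]

x_0 = 2.0000, f(x_0) = 1.818595, coefficient = 1
x_1 = 2.3125, f(x_1) = 1.705050, coefficient = 4
x_2 = 2.6250, f(x_2) = 1.296541, coefficient = 2
x_3 = 2.9375, f(x_3) = 0.595369, coefficient = 4
x_4 = 3.2500, f(x_4) = -0.351634, coefficient = 1

I ≈ (0.312500/3) × 13.261715 = 1.381429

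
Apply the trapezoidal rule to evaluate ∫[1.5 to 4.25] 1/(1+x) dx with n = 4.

f(x) = 1/(1+x)
a = 1.5, b = 4.25, n = 4
h = (b - a)/n = 0.687500

Trapezoidal rule: (h/2)[f(x₀) + 2f(x₁) + 2f(x₂) + ... + f(xₙ)]

x_0 = 1.5000, f(x_0) = 0.400000, coefficient = 1
x_1 = 2.1875, f(x_1) = 0.313725, coefficient = 2
x_2 = 2.8750, f(x_2) = 0.258065, coefficient = 2
x_3 = 3.5625, f(x_3) = 0.219178, coefficient = 2
x_4 = 4.2500, f(x_4) = 0.190476, coefficient = 1

I ≈ (0.687500/2) × 2.172412 = 0.746767
Exact value: 0.741937
Error: 0.004829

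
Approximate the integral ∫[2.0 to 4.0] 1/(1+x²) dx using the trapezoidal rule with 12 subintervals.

f(x) = 1/(1+x²)
a = 2.0, b = 4.0, n = 12
h = (b - a)/n = 0.166667

Trapezoidal rule: (h/2)[f(x₀) + 2f(x₁) + 2f(x₂) + ... + f(xₙ)]

x_0 = 2.0000, f(x_0) = 0.200000, coefficient = 1
x_1 = 2.1667, f(x_1) = 0.175610, coefficient = 2
x_2 = 2.3333, f(x_2) = 0.155172, coefficient = 2
x_3 = 2.5000, f(x_3) = 0.137931, coefficient = 2
x_4 = 2.6667, f(x_4) = 0.123288, coefficient = 2
x_5 = 2.8333, f(x_5) = 0.110769, coefficient = 2
x_6 = 3.0000, f(x_6) = 0.100000, coefficient = 2
x_7 = 3.1667, f(x_7) = 0.090680, coefficient = 2
x_8 = 3.3333, f(x_8) = 0.082569, coefficient = 2
x_9 = 3.5000, f(x_9) = 0.075472, coefficient = 2
x_10 = 3.6667, f(x_10) = 0.069231, coefficient = 2
x_11 = 3.8333, f(x_11) = 0.063717, coefficient = 2
x_12 = 4.0000, f(x_12) = 0.058824, coefficient = 1

I ≈ (0.166667/2) × 2.627700 = 0.218975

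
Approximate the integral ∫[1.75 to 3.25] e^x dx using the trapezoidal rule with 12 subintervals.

f(x) = e^x
a = 1.75, b = 3.25, n = 12
h = (b - a)/n = 0.125000

Trapezoidal rule: (h/2)[f(x₀) + 2f(x₁) + 2f(x₂) + ... + f(xₙ)]

x_0 = 1.7500, f(x_0) = 5.754603, coefficient = 1
x_1 = 1.8750, f(x_1) = 6.520819, coefficient = 2
x_2 = 2.0000, f(x_2) = 7.389056, coefficient = 2
x_3 = 2.1250, f(x_3) = 8.372897, coefficient = 2
x_4 = 2.2500, f(x_4) = 9.487736, coefficient = 2
x_5 = 2.3750, f(x_5) = 10.751013, coefficient = 2
x_6 = 2.5000, f(x_6) = 12.182494, coefficient = 2
x_7 = 2.6250, f(x_7) = 13.804574, coefficient = 2
x_8 = 2.7500, f(x_8) = 15.642632, coefficient = 2
x_9 = 2.8750, f(x_9) = 17.725424, coefficient = 2
x_10 = 3.0000, f(x_10) = 20.085537, coefficient = 2
x_11 = 3.1250, f(x_11) = 22.759895, coefficient = 2
x_12 = 3.2500, f(x_12) = 25.790340, coefficient = 1

I ≈ (0.125000/2) × 320.989098 = 20.061819
Exact value: 20.035737
Error: 0.026081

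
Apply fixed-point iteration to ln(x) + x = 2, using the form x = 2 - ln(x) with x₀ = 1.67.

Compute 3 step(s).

Equation: ln(x) + x = 2
Fixed-point form: x = 2 - ln(x)
x₀ = 1.67

x_1 = g(1.670000) = 1.487176
x_2 = g(1.487176) = 1.603121
x_3 = g(1.603121) = 1.528048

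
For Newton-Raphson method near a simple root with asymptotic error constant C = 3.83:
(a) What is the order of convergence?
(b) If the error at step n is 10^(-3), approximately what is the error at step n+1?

(a) Newton-Raphson has quadratic (order 2) convergence near simple roots.
    This means |e_{n+1}| ≈ C|e_n|².

(b) With |e_n| = 10^(-3) and C = 3.83:
    |e_{n+1}| ≈ 3.83 × (10^(-3))² = 3.83 × 10^(-6)

(a) 2 (quadratic); (b) |e_{n+1}| ≈ 3.830e-06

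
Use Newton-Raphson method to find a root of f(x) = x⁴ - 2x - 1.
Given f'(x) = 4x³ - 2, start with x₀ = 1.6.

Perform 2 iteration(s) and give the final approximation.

f(x) = x⁴ - 2x - 1
f'(x) = 4x³ - 2
x₀ = 1.6

Newton-Raphson formula: x_{n+1} = x_n - f(x_n)/f'(x_n)

Iteration 1:
  f(1.600000) = 2.353600
  f'(1.600000) = 14.384000
  x_1 = 1.600000 - 2.353600/14.384000 = 1.436374
Iteration 2:
  f(1.436374) = 0.383921
  f'(1.436374) = 9.853930
  x_2 = 1.436374 - 0.383921/9.853930 = 1.397413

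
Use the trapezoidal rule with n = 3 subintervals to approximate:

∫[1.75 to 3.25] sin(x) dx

f(x) = sin(x)
a = 1.75, b = 3.25, n = 3
h = (b - a)/n = 0.500000

Trapezoidal rule: (h/2)[f(x₀) + 2f(x₁) + 2f(x₂) + ... + f(xₙ)]

x_0 = 1.7500, f(x_0) = 0.983986, coefficient = 1
x_1 = 2.2500, f(x_1) = 0.778073, coefficient = 2
x_2 = 2.7500, f(x_2) = 0.381661, coefficient = 2
x_3 = 3.2500, f(x_3) = -0.108195, coefficient = 1

I ≈ (0.500000/2) × 3.195259 = 0.798815
Exact value: 0.815884
Error: 0.017069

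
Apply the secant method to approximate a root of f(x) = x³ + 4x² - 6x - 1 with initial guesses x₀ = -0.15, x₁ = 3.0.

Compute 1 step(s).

f(x) = x³ + 4x² - 6x - 1
x₀ = -0.15, x₁ = 3.0

Secant formula: x_{n+1} = x_n - f(x_n)(x_n - x_{n-1})/(f(x_n) - f(x_{n-1}))

Iteration 1:
  f(-0.150000) = -0.013375
  f(3.000000) = 44.000000
  x_2 = 3.000000 - 44.000000×(3.000000 - (-0.150000))/(44.000000 - (-0.013375))
       = -0.149043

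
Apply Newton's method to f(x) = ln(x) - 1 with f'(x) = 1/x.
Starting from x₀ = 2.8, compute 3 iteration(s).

f(x) = ln(x) - 1
f'(x) = 1/x
x₀ = 2.8

Newton-Raphson formula: x_{n+1} = x_n - f(x_n)/f'(x_n)

Iteration 1:
  f(2.800000) = 0.029619
  f'(2.800000) = 0.357143
  x_1 = 2.800000 - 0.029619/0.357143 = 2.717066
Iteration 2:
  f(2.717066) = -0.000448
  f'(2.717066) = 0.368044
  x_2 = 2.717066 - (-0.000448)/0.368044 = 2.718282
Iteration 3:
  f(2.718282) = 0.000000
  f'(2.718282) = 0.367879
  x_3 = 2.718282 - 0.000000/0.367879 = 2.718282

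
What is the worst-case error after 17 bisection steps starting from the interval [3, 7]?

Bisection error bound: |error| ≤ (b-a)/2^n
|error| ≤ (7 - 3)/2^17 = 4/2^17
|error| ≤ 0.0000305176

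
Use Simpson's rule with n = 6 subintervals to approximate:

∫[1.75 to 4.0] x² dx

f(x) = x²
a = 1.75, b = 4.0, n = 6
h = (b - a)/n = 0.375000

Simpson's rule: (h/3)[f(x₀) + 4f(x₁) + 2f(x₂) + ... + f(xₙ)]

x_0 = 1.7500, f(x_0) = 3.062500, coefficient = 1
x_1 = 2.1250, f(x_1) = 4.515625, coefficient = 4
x_2 = 2.5000, f(x_2) = 6.250000, coefficient = 2
x_3 = 2.8750, f(x_3) = 8.265625, coefficient = 4
x_4 = 3.2500, f(x_4) = 10.562500, coefficient = 2
x_5 = 3.6250, f(x_5) = 13.140625, coefficient = 4
x_6 = 4.0000, f(x_6) = 16.000000, coefficient = 1

I ≈ (0.375000/3) × 156.375000 = 19.546875
Exact value: 19.546875
Error: 0.000000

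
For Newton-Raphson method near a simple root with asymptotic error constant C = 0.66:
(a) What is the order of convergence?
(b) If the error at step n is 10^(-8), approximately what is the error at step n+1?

(a) Newton-Raphson has quadratic (order 2) convergence near simple roots.
    This means |e_{n+1}| ≈ C|e_n|².

(b) With |e_n| = 10^(-8) and C = 0.66:
    |e_{n+1}| ≈ 0.66 × (10^(-8))² = 0.66 × 10^(-16)

(a) 2 (quadratic); (b) |e_{n+1}| ≈ 6.600e-17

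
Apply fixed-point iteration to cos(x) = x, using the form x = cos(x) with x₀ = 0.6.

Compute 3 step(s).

Equation: cos(x) = x
Fixed-point form: x = cos(x)
x₀ = 0.6

x_1 = g(0.600000) = 0.825336
x_2 = g(0.825336) = 0.678310
x_3 = g(0.678310) = 0.778634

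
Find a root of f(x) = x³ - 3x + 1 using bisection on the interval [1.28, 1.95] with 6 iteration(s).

f(x) = x³ - 3x + 1
Initial interval: [1.28, 1.95]

Iteration 1:
  c_1 = (1.280000 + 1.950000)/2 = 1.615000
  f(c_1) = f(1.615000) = 0.367283
  f(a) × f(c) < 0, new interval: [1.280000, 1.615000]
Iteration 2:
  c_2 = (1.280000 + 1.615000)/2 = 1.447500
  f(c_2) = f(1.447500) = -0.309617
  f(a) × f(c) ≥ 0, new interval: [1.447500, 1.615000]
Iteration 3:
  c_3 = (1.447500 + 1.615000)/2 = 1.531250
  f(c_3) = f(1.531250) = -0.003387
  f(a) × f(c) ≥ 0, new interval: [1.531250, 1.615000]
Iteration 4:
  c_4 = (1.531250 + 1.615000)/2 = 1.573125
  f(c_4) = f(1.573125) = 0.173672
  f(a) × f(c) < 0, new interval: [1.531250, 1.573125]
Iteration 5:
  c_5 = (1.531250 + 1.573125)/2 = 1.552188
  f(c_5) = f(1.552188) = 0.083101
  f(a) × f(c) < 0, new interval: [1.531250, 1.552188]
Iteration 6:
  c_6 = (1.531250 + 1.552188)/2 = 1.541719
  f(c_6) = f(1.541719) = 0.039350
  f(a) × f(c) < 0, new interval: [1.531250, 1.541719]

After 6 iteration(s), the approximation is c_6 = 1.541719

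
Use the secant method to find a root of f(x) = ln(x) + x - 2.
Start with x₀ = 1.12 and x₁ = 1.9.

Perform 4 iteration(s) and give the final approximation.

f(x) = ln(x) + x - 2
x₀ = 1.12, x₁ = 1.9

Secant formula: x_{n+1} = x_n - f(x_n)(x_n - x_{n-1})/(f(x_n) - f(x_{n-1}))

Iteration 1:
  f(1.120000) = -0.766671
  f(1.900000) = 0.541854
  x_2 = 1.900000 - 0.541854×(1.900000 - 1.120000)/(0.541854 - (-0.766671))
       = 1.577006
Iteration 2:
  f(1.900000) = 0.541854
  f(1.577006) = 0.032534
  x_3 = 1.577006 - 0.032534×(1.577006 - 1.900000)/(0.032534 - 0.541854)
       = 1.556374
Iteration 3:
  f(1.577006) = 0.032534
  f(1.556374) = -0.001267
  x_4 = 1.556374 - (-0.001267)×(1.556374 - 1.577006)/(-0.001267 - 0.032534)
       = 1.557148
Iteration 4:
  f(1.556374) = -0.001267
  f(1.557148) = 0.000003
  x_5 = 1.557148 - 0.000003×(1.557148 - 1.556374)/(0.000003 - (-0.001267))
       = 1.557146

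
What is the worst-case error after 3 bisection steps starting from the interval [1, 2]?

Bisection error bound: |error| ≤ (b-a)/2^n
|error| ≤ (2 - 1)/2^3 = 1/2^3
|error| ≤ 0.1250000000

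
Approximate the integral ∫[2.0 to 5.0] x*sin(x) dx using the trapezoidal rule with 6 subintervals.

f(x) = x*sin(x)
a = 2.0, b = 5.0, n = 6
h = (b - a)/n = 0.500000

Trapezoidal rule: (h/2)[f(x₀) + 2f(x₁) + 2f(x₂) + ... + f(xₙ)]

x_0 = 2.0000, f(x_0) = 1.818595, coefficient = 1
x_1 = 2.5000, f(x_1) = 1.496180, coefficient = 2
x_2 = 3.0000, f(x_2) = 0.423360, coefficient = 2
x_3 = 3.5000, f(x_3) = -1.227741, coefficient = 2
x_4 = 4.0000, f(x_4) = -3.027210, coefficient = 2
x_5 = 4.5000, f(x_5) = -4.398886, coefficient = 2
x_6 = 5.0000, f(x_6) = -4.794621, coefficient = 1

I ≈ (0.500000/2) × -16.444619 = -4.111155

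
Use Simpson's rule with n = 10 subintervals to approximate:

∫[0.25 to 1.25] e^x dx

f(x) = e^x
a = 0.25, b = 1.25, n = 10
h = (b - a)/n = 0.100000

Simpson's rule: (h/3)[f(x₀) + 4f(x₁) + 2f(x₂) + ... + f(xₙ)]

x_0 = 0.2500, f(x_0) = 1.284025, coefficient = 1
x_1 = 0.3500, f(x_1) = 1.419068, coefficient = 4
x_2 = 0.4500, f(x_2) = 1.568312, coefficient = 2
x_3 = 0.5500, f(x_3) = 1.733253, coefficient = 4
x_4 = 0.6500, f(x_4) = 1.915541, coefficient = 2
x_5 = 0.7500, f(x_5) = 2.117000, coefficient = 4
x_6 = 0.8500, f(x_6) = 2.339647, coefficient = 2
x_7 = 0.9500, f(x_7) = 2.585710, coefficient = 4
x_8 = 1.0500, f(x_8) = 2.857651, coefficient = 2
x_9 = 1.1500, f(x_9) = 3.158193, coefficient = 4
x_10 = 1.2500, f(x_10) = 3.490343, coefficient = 1

I ≈ (0.100000/3) × 66.189563 = 2.206319
Exact value: 2.206318
Error: 0.000001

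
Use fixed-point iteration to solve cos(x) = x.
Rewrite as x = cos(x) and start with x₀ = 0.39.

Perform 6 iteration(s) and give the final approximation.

Equation: cos(x) = x
Fixed-point form: x = cos(x)
x₀ = 0.39

x_1 = g(0.390000) = 0.924909
x_2 = g(0.924909) = 0.601907
x_3 = g(0.601907) = 0.824257
x_4 = g(0.824257) = 0.679102
x_5 = g(0.679102) = 0.778137
x_6 = g(0.778137) = 0.712223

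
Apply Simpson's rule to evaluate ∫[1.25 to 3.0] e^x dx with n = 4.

f(x) = e^x
a = 1.25, b = 3.0, n = 4
h = (b - a)/n = 0.437500

Simpson's rule: (h/3)[f(x₀) + 4f(x₁) + 2f(x₂) + ... + f(xₙ)]

x_0 = 1.2500, f(x_0) = 3.490343, coefficient = 1
x_1 = 1.6875, f(x_1) = 5.405949, coefficient = 4
x_2 = 2.1250, f(x_2) = 8.372897, coefficient = 2
x_3 = 2.5625, f(x_3) = 12.968197, coefficient = 4
x_4 = 3.0000, f(x_4) = 20.085537, coefficient = 1

I ≈ (0.437500/3) × 113.818260 = 16.598496
Exact value: 16.595194
Error: 0.003302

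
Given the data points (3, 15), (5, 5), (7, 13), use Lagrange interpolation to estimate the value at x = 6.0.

Lagrange interpolation formula:
P(x) = Σ yᵢ × Lᵢ(x)
where Lᵢ(x) = Π_{j≠i} (x - xⱼ)/(xᵢ - xⱼ)

L_0(6.0) = (6.0 - 5)/(3 - 5) × (6.0 - 7)/(3 - 7) = -0.125000
L_1(6.0) = (6.0 - 3)/(5 - 3) × (6.0 - 7)/(5 - 7) = 0.750000
L_2(6.0) = (6.0 - 3)/(7 - 3) × (6.0 - 5)/(7 - 5) = 0.375000

P(6.0) = 15×L_0(6.0) + 5×L_1(6.0) + 13×L_2(6.0)
P(6.0) = 6.750000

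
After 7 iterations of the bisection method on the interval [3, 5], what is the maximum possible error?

Bisection error bound: |error| ≤ (b-a)/2^n
|error| ≤ (5 - 3)/2^7 = 2/2^7
|error| ≤ 0.0156250000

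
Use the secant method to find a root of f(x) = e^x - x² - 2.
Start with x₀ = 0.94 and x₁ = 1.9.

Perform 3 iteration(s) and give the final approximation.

f(x) = e^x - x² - 2
x₀ = 0.94, x₁ = 1.9

Secant formula: x_{n+1} = x_n - f(x_n)(x_n - x_{n-1})/(f(x_n) - f(x_{n-1}))

Iteration 1:
  f(0.940000) = -0.323619
  f(1.900000) = 1.075894
  x_2 = 1.900000 - 1.075894×(1.900000 - 0.940000)/(1.075894 - (-0.323619))
       = 1.161987
Iteration 2:
  f(1.900000) = 1.075894
  f(1.161987) = -0.153936
  x_3 = 1.161987 - (-0.153936)×(1.161987 - 1.900000)/(-0.153936 - 1.075894)
       = 1.254363
Iteration 3:
  f(1.161987) = -0.153936
  f(1.254363) = -0.067822
  x_4 = 1.254363 - (-0.067822)×(1.254363 - 1.161987)/(-0.067822 - (-0.153936))
       = 1.327117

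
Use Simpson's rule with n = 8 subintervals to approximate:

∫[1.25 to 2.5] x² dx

f(x) = x²
a = 1.25, b = 2.5, n = 8
h = (b - a)/n = 0.156250

Simpson's rule: (h/3)[f(x₀) + 4f(x₁) + 2f(x₂) + ... + f(xₙ)]

x_0 = 1.2500, f(x_0) = 1.562500, coefficient = 1
x_1 = 1.4062, f(x_1) = 1.977539, coefficient = 4
x_2 = 1.5625, f(x_2) = 2.441406, coefficient = 2
x_3 = 1.7188, f(x_3) = 2.954102, coefficient = 4
x_4 = 1.8750, f(x_4) = 3.515625, coefficient = 2
x_5 = 2.0312, f(x_5) = 4.125977, coefficient = 4
x_6 = 2.1875, f(x_6) = 4.785156, coefficient = 2
x_7 = 2.3438, f(x_7) = 5.493164, coefficient = 4
x_8 = 2.5000, f(x_8) = 6.250000, coefficient = 1

I ≈ (0.156250/3) × 87.500000 = 4.557292
Exact value: 4.557292
Error: 0.000000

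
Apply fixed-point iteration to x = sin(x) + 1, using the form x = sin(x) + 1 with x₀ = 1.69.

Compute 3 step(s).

Equation: x = sin(x) + 1
Fixed-point form: x = sin(x) + 1
x₀ = 1.69

x_1 = g(1.690000) = 1.992904
x_2 = g(1.992904) = 1.912228
x_3 = g(1.912228) = 1.942276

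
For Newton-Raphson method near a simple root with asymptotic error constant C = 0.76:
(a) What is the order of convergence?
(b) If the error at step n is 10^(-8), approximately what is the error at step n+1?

(a) Newton-Raphson has quadratic (order 2) convergence near simple roots.
    This means |e_{n+1}| ≈ C|e_n|².

(b) With |e_n| = 10^(-8) and C = 0.76:
    |e_{n+1}| ≈ 0.76 × (10^(-8))² = 0.76 × 10^(-16)

(a) 2 (quadratic); (b) |e_{n+1}| ≈ 7.600e-17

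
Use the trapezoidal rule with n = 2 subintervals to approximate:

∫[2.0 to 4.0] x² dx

f(x) = x²
a = 2.0, b = 4.0, n = 2
h = (b - a)/n = 1.000000

Trapezoidal rule: (h/2)[f(x₀) + 2f(x₁) + 2f(x₂) + ... + f(xₙ)]

x_0 = 2.0000, f(x_0) = 4.000000, coefficient = 1
x_1 = 3.0000, f(x_1) = 9.000000, coefficient = 2
x_2 = 4.0000, f(x_2) = 16.000000, coefficient = 1

I ≈ (1.000000/2) × 38.000000 = 19.000000
Exact value: 18.666667
Error: 0.333333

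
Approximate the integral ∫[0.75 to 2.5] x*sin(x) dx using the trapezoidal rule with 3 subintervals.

f(x) = x*sin(x)
a = 0.75, b = 2.5, n = 3
h = (b - a)/n = 0.583333

Trapezoidal rule: (h/2)[f(x₀) + 2f(x₁) + 2f(x₂) + ... + f(xₙ)]

x_0 = 0.7500, f(x_0) = 0.511229, coefficient = 1
x_1 = 1.3333, f(x_1) = 1.295917, coefficient = 2
x_2 = 1.9167, f(x_2) = 1.803163, coefficient = 2
x_3 = 2.5000, f(x_3) = 1.496180, coefficient = 1

I ≈ (0.583333/2) × 8.205570 = 2.393291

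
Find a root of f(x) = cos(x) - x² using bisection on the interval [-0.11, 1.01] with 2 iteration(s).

f(x) = cos(x) - x²
Initial interval: [-0.11, 1.01]

Iteration 1:
  c_1 = (-0.110000 + 1.010000)/2 = 0.450000
  f(c_1) = f(0.450000) = 0.697947
  f(a) × f(c) ≥ 0, new interval: [0.450000, 1.010000]
Iteration 2:
  c_2 = (0.450000 + 1.010000)/2 = 0.730000
  f(c_2) = f(0.730000) = 0.212274
  f(a) × f(c) ≥ 0, new interval: [0.730000, 1.010000]

After 2 iteration(s), the approximation is c_2 = 0.730000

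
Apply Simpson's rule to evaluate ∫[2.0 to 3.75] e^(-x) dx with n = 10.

f(x) = e^(-x)
a = 2.0, b = 3.75, n = 10
h = (b - a)/n = 0.175000

Simpson's rule: (h/3)[f(x₀) + 4f(x₁) + 2f(x₂) + ... + f(xₙ)]

x_0 = 2.0000, f(x_0) = 0.135335, coefficient = 1
x_1 = 2.1750, f(x_1) = 0.113608, coefficient = 4
x_2 = 2.3500, f(x_2) = 0.095369, coefficient = 2
x_3 = 2.5250, f(x_3) = 0.080058, coefficient = 4
x_4 = 2.7000, f(x_4) = 0.067206, coefficient = 2
x_5 = 2.8750, f(x_5) = 0.056416, coefficient = 4
x_6 = 3.0500, f(x_6) = 0.047359, coefficient = 2
x_7 = 3.2250, f(x_7) = 0.039756, coefficient = 4
x_8 = 3.4000, f(x_8) = 0.033373, coefficient = 2
x_9 = 3.5750, f(x_9) = 0.028015, coefficient = 4
x_10 = 3.7500, f(x_10) = 0.023518, coefficient = 1

I ≈ (0.175000/3) × 1.916882 = 0.111818
Exact value: 0.111818
Error: 0.000001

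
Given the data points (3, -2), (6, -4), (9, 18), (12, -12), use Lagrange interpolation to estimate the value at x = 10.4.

Lagrange interpolation formula:
P(x) = Σ yᵢ × Lᵢ(x)
where Lᵢ(x) = Π_{j≠i} (x - xⱼ)/(xᵢ - xⱼ)

L_0(10.4) = (10.4 - 6)/(3 - 6) × (10.4 - 9)/(3 - 9) × (10.4 - 12)/(3 - 12) = 0.060840
L_1(10.4) = (10.4 - 3)/(6 - 3) × (10.4 - 9)/(6 - 9) × (10.4 - 12)/(6 - 12) = -0.306963
L_2(10.4) = (10.4 - 3)/(9 - 3) × (10.4 - 6)/(9 - 6) × (10.4 - 12)/(9 - 12) = 0.964741
L_3(10.4) = (10.4 - 3)/(12 - 3) × (10.4 - 6)/(12 - 6) × (10.4 - 9)/(12 - 9) = 0.281383

P(10.4) = (-2)×L_0(10.4) + (-4)×L_1(10.4) + 18×L_2(10.4) + (-12)×L_3(10.4)
P(10.4) = 15.094914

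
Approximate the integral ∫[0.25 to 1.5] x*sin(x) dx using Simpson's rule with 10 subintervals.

f(x) = x*sin(x)
a = 0.25, b = 1.5, n = 10
h = (b - a)/n = 0.125000

Simpson's rule: (h/3)[f(x₀) + 4f(x₁) + 2f(x₂) + ... + f(xₙ)]

x_0 = 0.2500, f(x_0) = 0.061851, coefficient = 1
x_1 = 0.3750, f(x_1) = 0.137352, coefficient = 4
x_2 = 0.5000, f(x_2) = 0.239713, coefficient = 2
x_3 = 0.6250, f(x_3) = 0.365686, coefficient = 4
x_4 = 0.7500, f(x_4) = 0.511229, coefficient = 2
x_5 = 0.8750, f(x_5) = 0.671601, coefficient = 4
x_6 = 1.0000, f(x_6) = 0.841471, coefficient = 2
x_7 = 1.1250, f(x_7) = 1.015051, coefficient = 4
x_8 = 1.2500, f(x_8) = 1.186231, coefficient = 2
x_9 = 1.3750, f(x_9) = 1.348728, coefficient = 4
x_10 = 1.5000, f(x_10) = 1.496242, coefficient = 1

I ≈ (0.125000/3) × 21.269051 = 0.886210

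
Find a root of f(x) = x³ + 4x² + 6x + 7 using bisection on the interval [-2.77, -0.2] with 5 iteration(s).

f(x) = x³ + 4x² + 6x + 7
Initial interval: [-2.77, -0.2]

Iteration 1:
  c_1 = (-2.770000 + (-0.200000))/2 = -1.485000
  f(c_1) = f(-1.485000) = 3.636141
  f(a) × f(c) < 0, new interval: [-2.770000, -1.485000]
Iteration 2:
  c_2 = (-2.770000 + (-1.485000))/2 = -2.127500
  f(c_2) = f(-2.127500) = 2.710415
  f(a) × f(c) < 0, new interval: [-2.770000, -2.127500]
Iteration 3:
  c_3 = (-2.770000 + (-2.127500))/2 = -2.448750
  f(c_3) = f(-2.448750) = 1.609379
  f(a) × f(c) < 0, new interval: [-2.770000, -2.448750]
Iteration 4:
  c_4 = (-2.770000 + (-2.448750))/2 = -2.609375
  f(c_4) = f(-2.609375) = 0.812290
  f(a) × f(c) < 0, new interval: [-2.770000, -2.609375]
Iteration 5:
  c_5 = (-2.770000 + (-2.609375))/2 = -2.689687
  f(c_5) = f(-2.689687) = 0.341224
  f(a) × f(c) < 0, new interval: [-2.770000, -2.689687]

After 5 iteration(s), the approximation is c_5 = -2.689687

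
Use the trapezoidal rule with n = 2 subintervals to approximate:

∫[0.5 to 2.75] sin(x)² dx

f(x) = sin(x)²
a = 0.5, b = 2.75, n = 2
h = (b - a)/n = 1.125000

Trapezoidal rule: (h/2)[f(x₀) + 2f(x₁) + 2f(x₂) + ... + f(xₙ)]

x_0 = 0.5000, f(x_0) = 0.229849, coefficient = 1
x_1 = 1.6250, f(x_1) = 0.997065, coefficient = 2
x_2 = 2.7500, f(x_2) = 0.145665, coefficient = 1

I ≈ (1.125000/2) × 2.369644 = 1.332925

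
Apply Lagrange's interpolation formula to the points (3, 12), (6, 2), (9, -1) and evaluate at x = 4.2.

Lagrange interpolation formula:
P(x) = Σ yᵢ × Lᵢ(x)
where Lᵢ(x) = Π_{j≠i} (x - xⱼ)/(xᵢ - xⱼ)

L_0(4.2) = (4.2 - 6)/(3 - 6) × (4.2 - 9)/(3 - 9) = 0.480000
L_1(4.2) = (4.2 - 3)/(6 - 3) × (4.2 - 9)/(6 - 9) = 0.640000
L_2(4.2) = (4.2 - 3)/(9 - 3) × (4.2 - 6)/(9 - 6) = -0.120000

P(4.2) = 12×L_0(4.2) + 2×L_1(4.2) + (-1)×L_2(4.2)
P(4.2) = 7.160000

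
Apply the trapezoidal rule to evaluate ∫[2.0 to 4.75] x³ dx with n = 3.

f(x) = x³
a = 2.0, b = 4.75, n = 3
h = (b - a)/n = 0.916667

Trapezoidal rule: (h/2)[f(x₀) + 2f(x₁) + 2f(x₂) + ... + f(xₙ)]

x_0 = 2.0000, f(x_0) = 8.000000, coefficient = 1
x_1 = 2.9167, f(x_1) = 24.811921, coefficient = 2
x_2 = 3.8333, f(x_2) = 56.328704, coefficient = 2
x_3 = 4.7500, f(x_3) = 107.171875, coefficient = 1

I ≈ (0.916667/2) × 277.453125 = 127.166016
Exact value: 123.266602
Error: 3.899414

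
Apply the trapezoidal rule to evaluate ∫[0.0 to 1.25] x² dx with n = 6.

f(x) = x²
a = 0.0, b = 1.25, n = 6
h = (b - a)/n = 0.208333

Trapezoidal rule: (h/2)[f(x₀) + 2f(x₁) + 2f(x₂) + ... + f(xₙ)]

x_0 = 0.0000, f(x_0) = 0.000000, coefficient = 1
x_1 = 0.2083, f(x_1) = 0.043403, coefficient = 2
x_2 = 0.4167, f(x_2) = 0.173611, coefficient = 2
x_3 = 0.6250, f(x_3) = 0.390625, coefficient = 2
x_4 = 0.8333, f(x_4) = 0.694444, coefficient = 2
x_5 = 1.0417, f(x_5) = 1.085069, coefficient = 2
x_6 = 1.2500, f(x_6) = 1.562500, coefficient = 1

I ≈ (0.208333/2) × 6.336806 = 0.660084
Exact value: 0.651042
Error: 0.009042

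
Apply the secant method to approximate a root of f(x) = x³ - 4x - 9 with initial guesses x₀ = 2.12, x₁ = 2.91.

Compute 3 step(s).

f(x) = x³ - 4x - 9
x₀ = 2.12, x₁ = 2.91

Secant formula: x_{n+1} = x_n - f(x_n)(x_n - x_{n-1})/(f(x_n) - f(x_{n-1}))

Iteration 1:
  f(2.120000) = -7.951872
  f(2.910000) = 4.002171
  x_2 = 2.910000 - 4.002171×(2.910000 - 2.120000)/(4.002171 - (-7.951872))
       = 2.645511
Iteration 2:
  f(2.910000) = 4.002171
  f(2.645511) = -1.066834
  x_3 = 2.645511 - (-1.066834)×(2.645511 - 2.910000)/(-1.066834 - 4.002171)
       = 2.701176
Iteration 3:
  f(2.645511) = -1.066834
  f(2.701176) = -0.095977
  x_4 = 2.701176 - (-0.095977)×(2.701176 - 2.645511)/(-0.095977 - (-1.066834))
       = 2.706679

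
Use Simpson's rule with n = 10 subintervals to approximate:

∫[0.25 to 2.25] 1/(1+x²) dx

f(x) = 1/(1+x²)
a = 0.25, b = 2.25, n = 10
h = (b - a)/n = 0.200000

Simpson's rule: (h/3)[f(x₀) + 4f(x₁) + 2f(x₂) + ... + f(xₙ)]

x_0 = 0.2500, f(x_0) = 0.941176, coefficient = 1
x_1 = 0.4500, f(x_1) = 0.831601, coefficient = 4
x_2 = 0.6500, f(x_2) = 0.702988, coefficient = 2
x_3 = 0.8500, f(x_3) = 0.580552, coefficient = 4
x_4 = 1.0500, f(x_4) = 0.475624, coefficient = 2
x_5 = 1.2500, f(x_5) = 0.390244, coefficient = 4
x_6 = 1.4500, f(x_6) = 0.322321, coefficient = 2
x_7 = 1.6500, f(x_7) = 0.268637, coefficient = 4
x_8 = 1.8500, f(x_8) = 0.226116, coefficient = 2
x_9 = 2.0500, f(x_9) = 0.192215, coefficient = 4
x_10 = 2.2500, f(x_10) = 0.164948, coefficient = 1

I ≈ (0.200000/3) × 13.613216 = 0.907548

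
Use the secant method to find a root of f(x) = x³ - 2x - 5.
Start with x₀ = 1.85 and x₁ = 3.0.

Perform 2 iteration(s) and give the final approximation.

f(x) = x³ - 2x - 5
x₀ = 1.85, x₁ = 3.0

Secant formula: x_{n+1} = x_n - f(x_n)(x_n - x_{n-1})/(f(x_n) - f(x_{n-1}))

Iteration 1:
  f(1.850000) = -2.368375
  f(3.000000) = 16.000000
  x_2 = 3.000000 - 16.000000×(3.000000 - 1.850000)/(16.000000 - (-2.368375))
       = 1.998278
Iteration 2:
  f(3.000000) = 16.000000
  f(1.998278) = -1.017199
  x_3 = 1.998278 - (-1.017199)×(1.998278 - 3.000000)/(-1.017199 - 16.000000)
       = 2.058156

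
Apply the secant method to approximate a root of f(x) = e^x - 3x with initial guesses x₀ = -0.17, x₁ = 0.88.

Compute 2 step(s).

f(x) = e^x - 3x
x₀ = -0.17, x₁ = 0.88

Secant formula: x_{n+1} = x_n - f(x_n)(x_n - x_{n-1})/(f(x_n) - f(x_{n-1}))

Iteration 1:
  f(-0.170000) = 1.353665
  f(0.880000) = -0.229100
  x_2 = 0.880000 - (-0.229100)×(0.880000 - (-0.170000))/(-0.229100 - 1.353665)
       = 0.728016
Iteration 2:
  f(0.880000) = -0.229100
  f(0.728016) = -0.113080
  x_3 = 0.728016 - (-0.113080)×(0.728016 - 0.880000)/(-0.113080 - (-0.229100))
       = 0.579883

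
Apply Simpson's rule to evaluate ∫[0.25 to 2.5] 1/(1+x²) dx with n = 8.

f(x) = 1/(1+x²)
a = 0.25, b = 2.5, n = 8
h = (b - a)/n = 0.281250

Simpson's rule: (h/3)[f(x₀) + 4f(x₁) + 2f(x₂) + ... + f(xₙ)]

x_0 = 0.2500, f(x_0) = 0.941176, coefficient = 1
x_1 = 0.5312, f(x_1) = 0.779893, coefficient = 4
x_2 = 0.8125, f(x_2) = 0.602353, coefficient = 2
x_3 = 1.0938, f(x_3) = 0.455313, coefficient = 4
x_4 = 1.3750, f(x_4) = 0.345946, coefficient = 2
x_5 = 1.6562, f(x_5) = 0.267154, coefficient = 4
x_6 = 1.9375, f(x_6) = 0.210353, coefficient = 2
x_7 = 2.2188, f(x_7) = 0.168838, coefficient = 4
x_8 = 2.5000, f(x_8) = 0.137931, coefficient = 1

I ≈ (0.281250/3) × 10.081204 = 0.945113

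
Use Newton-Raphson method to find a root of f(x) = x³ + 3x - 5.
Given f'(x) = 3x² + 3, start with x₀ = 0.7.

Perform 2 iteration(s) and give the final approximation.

f(x) = x³ + 3x - 5
f'(x) = 3x² + 3
x₀ = 0.7

Newton-Raphson formula: x_{n+1} = x_n - f(x_n)/f'(x_n)

Iteration 1:
  f(0.700000) = -2.557000
  f'(0.700000) = 4.470000
  x_1 = 0.700000 - (-2.557000)/4.470000 = 1.272036
Iteration 2:
  f(1.272036) = 0.874357
  f'(1.272036) = 7.854225
  x_2 = 1.272036 - 0.874357/7.854225 = 1.160713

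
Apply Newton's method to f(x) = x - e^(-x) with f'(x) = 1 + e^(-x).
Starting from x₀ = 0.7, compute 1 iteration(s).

f(x) = x - e^(-x)
f'(x) = 1 + e^(-x)
x₀ = 0.7

Newton-Raphson formula: x_{n+1} = x_n - f(x_n)/f'(x_n)

Iteration 1:
  f(0.700000) = 0.203415
  f'(0.700000) = 1.496585
  x_1 = 0.700000 - 0.203415/1.496585 = 0.564081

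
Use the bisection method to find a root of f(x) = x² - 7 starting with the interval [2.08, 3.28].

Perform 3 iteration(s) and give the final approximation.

f(x) = x² - 7
Initial interval: [2.08, 3.28]

Iteration 1:
  c_1 = (2.080000 + 3.280000)/2 = 2.680000
  f(c_1) = f(2.680000) = 0.182400
  f(a) × f(c) < 0, new interval: [2.080000, 2.680000]
Iteration 2:
  c_2 = (2.080000 + 2.680000)/2 = 2.380000
  f(c_2) = f(2.380000) = -1.335600
  f(a) × f(c) ≥ 0, new interval: [2.380000, 2.680000]
Iteration 3:
  c_3 = (2.380000 + 2.680000)/2 = 2.530000
  f(c_3) = f(2.530000) = -0.599100
  f(a) × f(c) ≥ 0, new interval: [2.530000, 2.680000]

After 3 iteration(s), the approximation is c_3 = 2.530000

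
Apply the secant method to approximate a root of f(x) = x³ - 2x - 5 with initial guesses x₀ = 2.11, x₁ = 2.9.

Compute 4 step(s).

f(x) = x³ - 2x - 5
x₀ = 2.11, x₁ = 2.9

Secant formula: x_{n+1} = x_n - f(x_n)(x_n - x_{n-1})/(f(x_n) - f(x_{n-1}))

Iteration 1:
  f(2.110000) = 0.173931
  f(2.900000) = 13.589000
  x_2 = 2.900000 - 13.589000×(2.900000 - 2.110000)/(13.589000 - 0.173931)
       = 2.099757
Iteration 2:
  f(2.900000) = 13.589000
  f(2.099757) = 0.058276
  x_3 = 2.099757 - 0.058276×(2.099757 - 2.900000)/(0.058276 - 13.589000)
       = 2.096311
Iteration 3:
  f(2.099757) = 0.058276
  f(2.096311) = 0.019656
  x_4 = 2.096311 - 0.019656×(2.096311 - 2.099757)/(0.019656 - 0.058276)
       = 2.094557
Iteration 4:
  f(2.096311) = 0.019656
  f(2.094557) = 0.000057
  x_5 = 2.094557 - 0.000057×(2.094557 - 2.096311)/(0.000057 - 0.019656)
       = 2.094551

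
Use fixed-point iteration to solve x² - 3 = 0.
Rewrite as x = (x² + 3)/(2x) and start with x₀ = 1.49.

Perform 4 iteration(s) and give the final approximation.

Equation: x² - 3 = 0
Fixed-point form: x = (x² + 3)/(2x)
x₀ = 1.49

x_1 = g(1.490000) = 1.751711
x_2 = g(1.751711) = 1.732161
x_3 = g(1.732161) = 1.732051
x_4 = g(1.732051) = 1.732051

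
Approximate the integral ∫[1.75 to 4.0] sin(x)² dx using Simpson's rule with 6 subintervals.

f(x) = sin(x)²
a = 1.75, b = 4.0, n = 6
h = (b - a)/n = 0.375000

Simpson's rule: (h/3)[f(x₀) + 4f(x₁) + 2f(x₂) + ... + f(xₙ)]

x_0 = 1.7500, f(x_0) = 0.968228, coefficient = 1
x_1 = 2.1250, f(x_1) = 0.723044, coefficient = 4
x_2 = 2.5000, f(x_2) = 0.358169, coefficient = 2
x_3 = 2.8750, f(x_3) = 0.069404, coefficient = 4
x_4 = 3.2500, f(x_4) = 0.011706, coefficient = 2
x_5 = 3.6250, f(x_5) = 0.216038, coefficient = 4
x_6 = 4.0000, f(x_6) = 0.572750, coefficient = 1

I ≈ (0.375000/3) × 6.314670 = 0.789334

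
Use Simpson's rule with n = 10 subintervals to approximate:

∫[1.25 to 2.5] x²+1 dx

f(x) = x²+1
a = 1.25, b = 2.5, n = 10
h = (b - a)/n = 0.125000

Simpson's rule: (h/3)[f(x₀) + 4f(x₁) + 2f(x₂) + ... + f(xₙ)]

x_0 = 1.2500, f(x_0) = 2.562500, coefficient = 1
x_1 = 1.3750, f(x_1) = 2.890625, coefficient = 4
x_2 = 1.5000, f(x_2) = 3.250000, coefficient = 2
x_3 = 1.6250, f(x_3) = 3.640625, coefficient = 4
x_4 = 1.7500, f(x_4) = 4.062500, coefficient = 2
x_5 = 1.8750, f(x_5) = 4.515625, coefficient = 4
x_6 = 2.0000, f(x_6) = 5.000000, coefficient = 2
x_7 = 2.1250, f(x_7) = 5.515625, coefficient = 4
x_8 = 2.2500, f(x_8) = 6.062500, coefficient = 2
x_9 = 2.3750, f(x_9) = 6.640625, coefficient = 4
x_10 = 2.5000, f(x_10) = 7.250000, coefficient = 1

I ≈ (0.125000/3) × 139.375000 = 5.807292
Exact value: 5.807292
Error: 0.000000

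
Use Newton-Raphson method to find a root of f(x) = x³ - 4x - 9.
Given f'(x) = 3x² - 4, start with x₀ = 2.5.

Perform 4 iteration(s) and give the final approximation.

f(x) = x³ - 4x - 9
f'(x) = 3x² - 4
x₀ = 2.5

Newton-Raphson formula: x_{n+1} = x_n - f(x_n)/f'(x_n)

Iteration 1:
  f(2.500000) = -3.375000
  f'(2.500000) = 14.750000
  x_1 = 2.500000 - (-3.375000)/14.750000 = 2.728814
Iteration 2:
  f(2.728814) = 0.404647
  f'(2.728814) = 18.339270
  x_2 = 2.728814 - 0.404647/18.339270 = 2.706749
Iteration 3:
  f(2.706749) = 0.003975
  f'(2.706749) = 17.979471
  x_3 = 2.706749 - 0.003975/17.979471 = 2.706528
Iteration 4:
  f(2.706528) = 0.000000
  f'(2.706528) = 17.975881
  x_4 = 2.706528 - 0.000000/17.975881 = 2.706528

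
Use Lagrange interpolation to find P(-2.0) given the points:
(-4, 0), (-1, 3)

Lagrange interpolation formula:
P(x) = Σ yᵢ × Lᵢ(x)
where Lᵢ(x) = Π_{j≠i} (x - xⱼ)/(xᵢ - xⱼ)

L_0(-2.0) = (-2.0 - (-1))/(-4 - (-1)) = 0.333333
L_1(-2.0) = (-2.0 - (-4))/(-1 - (-4)) = 0.666667

P(-2.0) = 0×L_0(-2.0) + 3×L_1(-2.0)
P(-2.0) = 2.000000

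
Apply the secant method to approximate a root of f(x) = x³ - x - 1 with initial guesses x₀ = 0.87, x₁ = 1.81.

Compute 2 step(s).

f(x) = x³ - x - 1
x₀ = 0.87, x₁ = 1.81

Secant formula: x_{n+1} = x_n - f(x_n)(x_n - x_{n-1})/(f(x_n) - f(x_{n-1}))

Iteration 1:
  f(0.870000) = -1.211497
  f(1.810000) = 3.119741
  x_2 = 1.810000 - 3.119741×(1.810000 - 0.870000)/(3.119741 - (-1.211497))
       = 1.132929
Iteration 2:
  f(1.810000) = 3.119741
  f(1.132929) = -0.678783
  x_3 = 1.132929 - (-0.678783)×(1.132929 - 1.810000)/(-0.678783 - 3.119741)
       = 1.253919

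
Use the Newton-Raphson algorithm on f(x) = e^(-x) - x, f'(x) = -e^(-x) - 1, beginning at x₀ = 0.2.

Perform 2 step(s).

f(x) = e^(-x) - x
f'(x) = -e^(-x) - 1
x₀ = 0.2

Newton-Raphson formula: x_{n+1} = x_n - f(x_n)/f'(x_n)

Iteration 1:
  f(0.200000) = 0.618731
  f'(0.200000) = -1.818731
  x_1 = 0.200000 - 0.618731/(-1.818731) = 0.540199
Iteration 2:
  f(0.540199) = 0.042433
  f'(0.540199) = -1.582632
  x_2 = 0.540199 - 0.042433/(-1.582632) = 0.567011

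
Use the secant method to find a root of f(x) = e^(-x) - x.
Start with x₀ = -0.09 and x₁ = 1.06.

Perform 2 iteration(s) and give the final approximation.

f(x) = e^(-x) - x
x₀ = -0.09, x₁ = 1.06

Secant formula: x_{n+1} = x_n - f(x_n)(x_n - x_{n-1})/(f(x_n) - f(x_{n-1}))

Iteration 1:
  f(-0.090000) = 1.184174
  f(1.060000) = -0.713544
  x_2 = 1.060000 - (-0.713544)×(1.060000 - (-0.090000))/(-0.713544 - 1.184174)
       = 0.627599
Iteration 2:
  f(1.060000) = -0.713544
  f(0.627599) = -0.093727
  x_3 = 0.627599 - (-0.093727)×(0.627599 - 1.060000)/(-0.093727 - (-0.713544))
       = 0.562213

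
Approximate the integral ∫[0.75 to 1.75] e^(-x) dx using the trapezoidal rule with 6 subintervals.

f(x) = e^(-x)
a = 0.75, b = 1.75, n = 6
h = (b - a)/n = 0.166667

Trapezoidal rule: (h/2)[f(x₀) + 2f(x₁) + 2f(x₂) + ... + f(xₙ)]

x_0 = 0.7500, f(x_0) = 0.472367, coefficient = 1
x_1 = 0.9167, f(x_1) = 0.399850, coefficient = 2
x_2 = 1.0833, f(x_2) = 0.338465, coefficient = 2
x_3 = 1.2500, f(x_3) = 0.286505, coefficient = 2
x_4 = 1.4167, f(x_4) = 0.242521, coefficient = 2
x_5 = 1.5833, f(x_5) = 0.205290, coefficient = 2
x_6 = 1.7500, f(x_6) = 0.173774, coefficient = 1

I ≈ (0.166667/2) × 3.591402 = 0.299283
Exact value: 0.298593
Error: 0.000691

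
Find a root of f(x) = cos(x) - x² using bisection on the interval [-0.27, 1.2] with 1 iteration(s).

f(x) = cos(x) - x²
Initial interval: [-0.27, 1.2]

Iteration 1:
  c_1 = (-0.270000 + 1.200000)/2 = 0.465000
  f(c_1) = f(0.465000) = 0.677597
  f(a) × f(c) ≥ 0, new interval: [0.465000, 1.200000]

After 1 iteration(s), the approximation is c_1 = 0.465000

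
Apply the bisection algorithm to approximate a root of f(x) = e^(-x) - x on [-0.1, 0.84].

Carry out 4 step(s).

f(x) = e^(-x) - x
Initial interval: [-0.1, 0.84]

Iteration 1:
  c_1 = (-0.100000 + 0.840000)/2 = 0.370000
  f(c_1) = f(0.370000) = 0.320734
  f(a) × f(c) ≥ 0, new interval: [0.370000, 0.840000]
Iteration 2:
  c_2 = (0.370000 + 0.840000)/2 = 0.605000
  f(c_2) = f(0.605000) = -0.058926
  f(a) × f(c) < 0, new interval: [0.370000, 0.605000]
Iteration 3:
  c_3 = (0.370000 + 0.605000)/2 = 0.487500
  f(c_3) = f(0.487500) = 0.126660
  f(a) × f(c) ≥ 0, new interval: [0.487500, 0.605000]
Iteration 4:
  c_4 = (0.487500 + 0.605000)/2 = 0.546250
  f(c_4) = f(0.546250) = 0.032867
  f(a) × f(c) ≥ 0, new interval: [0.546250, 0.605000]

After 4 iteration(s), the approximation is c_4 = 0.546250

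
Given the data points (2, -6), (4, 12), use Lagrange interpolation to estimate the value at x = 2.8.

Lagrange interpolation formula:
P(x) = Σ yᵢ × Lᵢ(x)
where Lᵢ(x) = Π_{j≠i} (x - xⱼ)/(xᵢ - xⱼ)

L_0(2.8) = (2.8 - 4)/(2 - 4) = 0.600000
L_1(2.8) = (2.8 - 2)/(4 - 2) = 0.400000

P(2.8) = (-6)×L_0(2.8) + 12×L_1(2.8)
P(2.8) = 1.200000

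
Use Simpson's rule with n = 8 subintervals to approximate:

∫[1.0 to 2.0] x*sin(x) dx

f(x) = x*sin(x)
a = 1.0, b = 2.0, n = 8
h = (b - a)/n = 0.125000

Simpson's rule: (h/3)[f(x₀) + 4f(x₁) + 2f(x₂) + ... + f(xₙ)]

x_0 = 1.0000, f(x_0) = 0.841471, coefficient = 1
x_1 = 1.1250, f(x_1) = 1.015051, coefficient = 4
x_2 = 1.2500, f(x_2) = 1.186231, coefficient = 2
x_3 = 1.3750, f(x_3) = 1.348728, coefficient = 4
x_4 = 1.5000, f(x_4) = 1.496242, coefficient = 2
x_5 = 1.6250, f(x_5) = 1.622613, coefficient = 4
x_6 = 1.7500, f(x_6) = 1.721975, coefficient = 2
x_7 = 1.8750, f(x_7) = 1.788911, coefficient = 4
x_8 = 2.0000, f(x_8) = 1.818595, coefficient = 1

I ≈ (0.125000/3) × 34.570176 = 1.440424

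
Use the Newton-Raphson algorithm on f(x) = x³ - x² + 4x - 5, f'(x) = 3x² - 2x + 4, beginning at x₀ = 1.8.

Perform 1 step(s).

f(x) = x³ - x² + 4x - 5
f'(x) = 3x² - 2x + 4
x₀ = 1.8

Newton-Raphson formula: x_{n+1} = x_n - f(x_n)/f'(x_n)

Iteration 1:
  f(1.800000) = 4.792000
  f'(1.800000) = 10.120000
  x_1 = 1.800000 - 4.792000/10.120000 = 1.326482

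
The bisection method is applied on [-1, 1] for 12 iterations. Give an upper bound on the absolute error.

Bisection error bound: |error| ≤ (b-a)/2^n
|error| ≤ (1 - (-1))/2^12 = 2/2^12
|error| ≤ 0.0004882812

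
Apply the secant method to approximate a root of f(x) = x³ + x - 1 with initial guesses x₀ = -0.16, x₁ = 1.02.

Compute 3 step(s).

f(x) = x³ + x - 1
x₀ = -0.16, x₁ = 1.02

Secant formula: x_{n+1} = x_n - f(x_n)(x_n - x_{n-1})/(f(x_n) - f(x_{n-1}))

Iteration 1:
  f(-0.160000) = -1.164096
  f(1.020000) = 1.081208
  x_2 = 1.020000 - 1.081208×(1.020000 - (-0.160000))/(1.081208 - (-1.164096))
       = 0.451781
Iteration 2:
  f(1.020000) = 1.081208
  f(0.451781) = -0.456009
  x_3 = 0.451781 - (-0.456009)×(0.451781 - 1.020000)/(-0.456009 - 1.081208)
       = 0.620340
Iteration 3:
  f(0.451781) = -0.456009
  f(0.620340) = -0.140939
  x_4 = 0.620340 - (-0.140939)×(0.620340 - 0.451781)/(-0.140939 - (-0.456009))
       = 0.695742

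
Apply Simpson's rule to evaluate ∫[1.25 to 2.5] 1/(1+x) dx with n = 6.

f(x) = 1/(1+x)
a = 1.25, b = 2.5, n = 6
h = (b - a)/n = 0.208333

Simpson's rule: (h/3)[f(x₀) + 4f(x₁) + 2f(x₂) + ... + f(xₙ)]

x_0 = 1.2500, f(x_0) = 0.444444, coefficient = 1
x_1 = 1.4583, f(x_1) = 0.406780, coefficient = 4
x_2 = 1.6667, f(x_2) = 0.375000, coefficient = 2
x_3 = 1.8750, f(x_3) = 0.347826, coefficient = 4
x_4 = 2.0833, f(x_4) = 0.324324, coefficient = 2
x_5 = 2.2917, f(x_5) = 0.303797, coefficient = 4
x_6 = 2.5000, f(x_6) = 0.285714, coefficient = 1

I ≈ (0.208333/3) × 6.362420 = 0.441835
Exact value: 0.441833
Error: 0.000002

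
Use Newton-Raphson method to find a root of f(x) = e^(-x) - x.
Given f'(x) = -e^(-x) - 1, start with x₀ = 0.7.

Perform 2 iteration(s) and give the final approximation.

f(x) = e^(-x) - x
f'(x) = -e^(-x) - 1
x₀ = 0.7

Newton-Raphson formula: x_{n+1} = x_n - f(x_n)/f'(x_n)

Iteration 1:
  f(0.700000) = -0.203415
  f'(0.700000) = -1.496585
  x_1 = 0.700000 - (-0.203415)/(-1.496585) = 0.564081
Iteration 2:
  f(0.564081) = 0.004802
  f'(0.564081) = -1.568883
  x_2 = 0.564081 - 0.004802/(-1.568883) = 0.567142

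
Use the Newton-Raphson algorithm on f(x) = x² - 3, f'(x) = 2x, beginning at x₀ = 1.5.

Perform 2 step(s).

f(x) = x² - 3
f'(x) = 2x
x₀ = 1.5

Newton-Raphson formula: x_{n+1} = x_n - f(x_n)/f'(x_n)

Iteration 1:
  f(1.500000) = -0.750000
  f'(1.500000) = 3.000000
  x_1 = 1.500000 - (-0.750000)/3.000000 = 1.750000
Iteration 2:
  f(1.750000) = 0.062500
  f'(1.750000) = 3.500000
  x_2 = 1.750000 - 0.062500/3.500000 = 1.732143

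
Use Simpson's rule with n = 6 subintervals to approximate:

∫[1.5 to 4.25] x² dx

f(x) = x²
a = 1.5, b = 4.25, n = 6
h = (b - a)/n = 0.458333

Simpson's rule: (h/3)[f(x₀) + 4f(x₁) + 2f(x₂) + ... + f(xₙ)]

x_0 = 1.5000, f(x_0) = 2.250000, coefficient = 1
x_1 = 1.9583, f(x_1) = 3.835069, coefficient = 4
x_2 = 2.4167, f(x_2) = 5.840278, coefficient = 2
x_3 = 2.8750, f(x_3) = 8.265625, coefficient = 4
x_4 = 3.3333, f(x_4) = 11.111111, coefficient = 2
x_5 = 3.7917, f(x_5) = 14.376736, coefficient = 4
x_6 = 4.2500, f(x_6) = 18.062500, coefficient = 1

I ≈ (0.458333/3) × 160.125000 = 24.463542
Exact value: 24.463542
Error: 0.000000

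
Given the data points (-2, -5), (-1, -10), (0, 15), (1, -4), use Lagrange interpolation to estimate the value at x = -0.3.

Lagrange interpolation formula:
P(x) = Σ yᵢ × Lᵢ(x)
where Lᵢ(x) = Π_{j≠i} (x - xⱼ)/(xᵢ - xⱼ)

L_0(-0.3) = (-0.3 - (-1))/(-2 - (-1)) × (-0.3 - 0)/(-2 - 0) × (-0.3 - 1)/(-2 - 1) = -0.045500
L_1(-0.3) = (-0.3 - (-2))/(-1 - (-2)) × (-0.3 - 0)/(-1 - 0) × (-0.3 - 1)/(-1 - 1) = 0.331500
L_2(-0.3) = (-0.3 - (-2))/(0 - (-2)) × (-0.3 - (-1))/(0 - (-1)) × (-0.3 - 1)/(0 - 1) = 0.773500
L_3(-0.3) = (-0.3 - (-2))/(1 - (-2)) × (-0.3 - (-1))/(1 - (-1)) × (-0.3 - 0)/(1 - 0) = -0.059500

P(-0.3) = (-5)×L_0(-0.3) + (-10)×L_1(-0.3) + 15×L_2(-0.3) + (-4)×L_3(-0.3)
P(-0.3) = 8.753000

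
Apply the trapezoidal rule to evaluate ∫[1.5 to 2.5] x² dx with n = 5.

f(x) = x²
a = 1.5, b = 2.5, n = 5
h = (b - a)/n = 0.200000

Trapezoidal rule: (h/2)[f(x₀) + 2f(x₁) + 2f(x₂) + ... + f(xₙ)]

x_0 = 1.5000, f(x_0) = 2.250000, coefficient = 1
x_1 = 1.7000, f(x_1) = 2.890000, coefficient = 2
x_2 = 1.9000, f(x_2) = 3.610000, coefficient = 2
x_3 = 2.1000, f(x_3) = 4.410000, coefficient = 2
x_4 = 2.3000, f(x_4) = 5.290000, coefficient = 2
x_5 = 2.5000, f(x_5) = 6.250000, coefficient = 1

I ≈ (0.200000/2) × 40.900000 = 4.090000
Exact value: 4.083333
Error: 0.006667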